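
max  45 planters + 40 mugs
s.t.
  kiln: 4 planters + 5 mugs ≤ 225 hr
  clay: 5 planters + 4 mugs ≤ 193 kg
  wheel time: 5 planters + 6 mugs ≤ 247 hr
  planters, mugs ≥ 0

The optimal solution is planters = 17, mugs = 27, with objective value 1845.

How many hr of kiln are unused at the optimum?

22

kiln used = 4·17 + 5·27 = 203; slack = 225 − 203 = 22.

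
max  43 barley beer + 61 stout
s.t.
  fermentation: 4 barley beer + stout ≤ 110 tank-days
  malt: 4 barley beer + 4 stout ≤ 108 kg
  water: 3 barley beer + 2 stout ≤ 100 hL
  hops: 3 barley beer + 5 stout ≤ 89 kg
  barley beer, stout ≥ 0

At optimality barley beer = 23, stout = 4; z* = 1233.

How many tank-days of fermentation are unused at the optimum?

14

fermentation used = 4·23 + 1·4 = 96; slack = 110 − 96 = 14.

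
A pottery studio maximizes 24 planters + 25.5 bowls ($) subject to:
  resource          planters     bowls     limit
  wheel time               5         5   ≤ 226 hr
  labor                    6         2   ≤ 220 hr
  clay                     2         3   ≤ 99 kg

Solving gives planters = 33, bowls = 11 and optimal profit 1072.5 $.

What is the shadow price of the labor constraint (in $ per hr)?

1.5

Binding: labor and clay. Non-binding: wheel time (6 unused).
Slack constraints have shadow price 0 (complementary slackness).
From A_Bᵀ y = c: 6·y_labor + 2·y_clay = 24; 2·y_labor + 3·y_clay = 25.5.
→ y_labor = 1.5 and y_clay = 7.5.
Shadow price of labor = 1.5.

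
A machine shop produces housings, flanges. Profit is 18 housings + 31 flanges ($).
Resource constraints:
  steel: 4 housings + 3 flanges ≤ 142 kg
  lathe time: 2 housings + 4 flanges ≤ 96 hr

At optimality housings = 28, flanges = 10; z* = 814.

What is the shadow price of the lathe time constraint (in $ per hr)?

7

Both steel and lathe time are binding at x*.
Dual feasibility on the basic columns requires 4·y_steel + 2·y_lathe time = 18, 3·y_steel + 4·y_lathe time = 31.
This yields shadow prices y_steel = 1, y_lathe time = 7.
Shadow price of lathe time = 7.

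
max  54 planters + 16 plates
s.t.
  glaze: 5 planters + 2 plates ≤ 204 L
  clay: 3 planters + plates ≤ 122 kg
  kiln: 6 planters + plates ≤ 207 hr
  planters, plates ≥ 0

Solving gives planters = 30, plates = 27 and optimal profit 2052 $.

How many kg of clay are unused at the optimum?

5

clay used = 3·30 + 1·27 = 117; slack = 122 − 117 = 5.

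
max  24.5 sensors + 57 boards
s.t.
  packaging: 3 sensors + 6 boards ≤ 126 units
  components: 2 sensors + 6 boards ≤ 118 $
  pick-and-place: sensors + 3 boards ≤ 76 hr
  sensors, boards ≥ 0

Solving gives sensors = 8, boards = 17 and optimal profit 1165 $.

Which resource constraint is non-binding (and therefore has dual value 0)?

packaging: 126/126 (binding)
components: 118/118 (binding)
pick-and-place: 59/76 (slack 17)
By complementary slackness, a constraint with positive slack has shadow price 0 → pick-and-place.

pick-and-place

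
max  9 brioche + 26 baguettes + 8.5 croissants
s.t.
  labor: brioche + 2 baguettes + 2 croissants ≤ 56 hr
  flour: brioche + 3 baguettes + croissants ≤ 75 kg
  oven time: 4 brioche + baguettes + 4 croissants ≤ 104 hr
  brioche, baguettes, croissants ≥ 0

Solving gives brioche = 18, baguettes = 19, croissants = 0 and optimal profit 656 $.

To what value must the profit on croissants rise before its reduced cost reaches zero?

10

Binding: labor and flour. Non-binding: oven time (13 unused).
Slack constraints have shadow price 0 (complementary slackness).
From A_Bᵀ y = c: 1·y_labor + 1·y_flour = 9; 2·y_labor + 3·y_flour = 26.
→ y_labor = 1 and y_flour = 8.
croissants enters the basis when its profit ≥ yᵀa₃ = 1·2 + 8·1 = 10.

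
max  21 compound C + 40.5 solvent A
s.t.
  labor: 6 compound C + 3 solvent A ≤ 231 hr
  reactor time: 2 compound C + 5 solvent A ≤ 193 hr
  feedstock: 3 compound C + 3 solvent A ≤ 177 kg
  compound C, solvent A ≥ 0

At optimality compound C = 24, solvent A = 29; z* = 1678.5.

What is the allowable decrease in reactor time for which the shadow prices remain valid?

116

Binding constraints: labor, reactor time. The basis is B = [[6,3],[2,5]] with det 24.
Per unit decrease in reactor time, x* moves by d = (0.125, -0.25).
The basis stays optimal until solvent A reaches 0; allowable decrease = 116 hr.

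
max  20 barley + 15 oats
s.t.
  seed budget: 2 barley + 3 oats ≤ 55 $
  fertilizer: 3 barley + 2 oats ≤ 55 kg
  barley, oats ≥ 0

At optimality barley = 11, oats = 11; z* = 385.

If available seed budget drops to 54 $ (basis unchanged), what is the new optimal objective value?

Both seed budget and fertilizer are binding at x*.
Dual feasibility on the basic columns requires 2·y_seed budget + 3·y_fertilizer = 20, 3·y_seed budget + 2·y_fertilizer = 15.
Solving: y_seed budget = 1, y_fertilizer = 6.
Δz = y_seed budget·Δb = 1 × (-1) = -1, so new z* = 385 − 1 = 384.

384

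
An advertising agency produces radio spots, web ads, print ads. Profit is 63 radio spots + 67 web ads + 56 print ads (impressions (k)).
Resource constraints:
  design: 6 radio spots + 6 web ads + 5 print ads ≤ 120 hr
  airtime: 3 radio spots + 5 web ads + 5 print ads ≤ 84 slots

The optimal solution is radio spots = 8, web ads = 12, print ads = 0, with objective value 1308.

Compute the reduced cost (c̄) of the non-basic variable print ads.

Check each constraint at x*: design 120/120 (tight); airtime 84/84 (tight).
From A_Bᵀ y = c: 6·y_design + 3·y_airtime = 63; 6·y_design + 5·y_airtime = 67.
→ y_design = 9.5 and y_airtime = 2.
Reduced cost of print ads: c₃ − yᵀa₃ = 56 − (9.5·5 + 2·5) = 56 − 57.5 = -1.5.

-1.5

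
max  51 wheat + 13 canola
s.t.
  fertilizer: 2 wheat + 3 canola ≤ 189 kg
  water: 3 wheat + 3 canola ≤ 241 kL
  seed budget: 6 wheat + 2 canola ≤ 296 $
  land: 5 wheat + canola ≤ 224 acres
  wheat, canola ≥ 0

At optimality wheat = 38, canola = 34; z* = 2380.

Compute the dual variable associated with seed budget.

3.5

Check each constraint at x*: fertilizer 178/189 (slack 11); water 216/241 (slack 25); seed budget 296/296 (tight); land 224/224 (tight).
Slack constraints have shadow price 0 (complementary slackness).
From A_Bᵀ y = c: 6·y_seed budget + 5·y_land = 51; 2·y_seed budget + 1·y_land = 13.
Solving: y_seed budget = 3.5, y_land = 6.
Shadow price of seed budget = 3.5.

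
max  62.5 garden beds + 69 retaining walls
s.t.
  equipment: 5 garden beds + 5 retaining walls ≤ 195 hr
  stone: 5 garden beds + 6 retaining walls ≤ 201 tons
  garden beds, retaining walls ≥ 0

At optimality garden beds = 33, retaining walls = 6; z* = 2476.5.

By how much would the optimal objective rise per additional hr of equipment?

At the optimum: equipment uses 195 of 195 (binding); stone uses 201 of 201 (binding).
Dual feasibility on the basic columns requires 5·y_equipment + 5·y_stone = 62.5, 5·y_equipment + 6·y_stone = 69.
This yields shadow prices y_equipment = 6, y_stone = 6.5.
Shadow price of equipment = 6.

6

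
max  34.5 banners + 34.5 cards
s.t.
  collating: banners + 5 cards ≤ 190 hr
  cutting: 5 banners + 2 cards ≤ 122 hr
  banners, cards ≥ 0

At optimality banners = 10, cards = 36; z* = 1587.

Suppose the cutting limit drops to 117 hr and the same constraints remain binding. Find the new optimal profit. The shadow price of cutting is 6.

Δb = -5, so new z* = 1587 + (6)·(-5) = 1587 − 30 = 1557.

1557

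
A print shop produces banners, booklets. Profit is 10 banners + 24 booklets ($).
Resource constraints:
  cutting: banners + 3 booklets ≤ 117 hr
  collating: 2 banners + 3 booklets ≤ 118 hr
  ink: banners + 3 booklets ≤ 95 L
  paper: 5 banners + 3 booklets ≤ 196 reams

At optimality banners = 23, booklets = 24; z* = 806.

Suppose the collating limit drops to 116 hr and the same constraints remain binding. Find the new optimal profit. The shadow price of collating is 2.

Δb = -2, so new z* = 806 + (2)·(-2) = 806 − 4 = 802.

802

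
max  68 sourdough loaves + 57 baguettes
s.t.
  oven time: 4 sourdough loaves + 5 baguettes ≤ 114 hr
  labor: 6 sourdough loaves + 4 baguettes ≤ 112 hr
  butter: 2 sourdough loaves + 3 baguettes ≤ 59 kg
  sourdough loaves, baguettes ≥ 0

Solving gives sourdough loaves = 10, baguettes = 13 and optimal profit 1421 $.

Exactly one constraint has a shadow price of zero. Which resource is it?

oven time: 105/114 (slack 9)
labor: 112/112 (binding)
butter: 59/59 (binding)
By complementary slackness, a constraint with positive slack has shadow price 0 → oven time.

oven time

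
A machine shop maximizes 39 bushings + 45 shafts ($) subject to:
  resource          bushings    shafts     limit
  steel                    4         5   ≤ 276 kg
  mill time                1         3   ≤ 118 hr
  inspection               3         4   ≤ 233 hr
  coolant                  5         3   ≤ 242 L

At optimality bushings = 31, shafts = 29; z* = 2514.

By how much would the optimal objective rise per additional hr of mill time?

9

Binding: mill time and coolant. Non-binding: steel (7 unused), inspection (24 unused).
By complementary slackness, y = 0 for the non-binding constraints.
The binding rows give the dual system: 1·y_mill time + 5·y_coolant = 39 and 3·y_mill time + 3·y_coolant = 45.
This yields shadow prices y_mill time = 9, y_coolant = 6.
Shadow price of mill time = 9.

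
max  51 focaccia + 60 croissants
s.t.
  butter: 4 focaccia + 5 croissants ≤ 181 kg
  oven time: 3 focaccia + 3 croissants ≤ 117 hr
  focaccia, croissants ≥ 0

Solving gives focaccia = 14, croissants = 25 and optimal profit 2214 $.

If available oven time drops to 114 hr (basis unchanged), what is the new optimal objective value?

Both butter and oven time are binding at x*.
Dual feasibility on the basic columns requires 4·y_butter + 3·y_oven time = 51, 5·y_butter + 3·y_oven time = 60.
Solving: y_butter = 9, y_oven time = 5.
Δz = y_oven time·Δb = 5 × (-3) = -15, so new z* = 2214 − 15 = 2199.

2199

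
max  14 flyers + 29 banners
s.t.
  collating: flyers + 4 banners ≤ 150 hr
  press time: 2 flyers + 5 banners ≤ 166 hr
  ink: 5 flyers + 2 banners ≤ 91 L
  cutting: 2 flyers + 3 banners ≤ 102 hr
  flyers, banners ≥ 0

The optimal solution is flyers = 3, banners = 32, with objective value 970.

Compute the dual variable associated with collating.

0

Check each constraint at x*: collating 131/150 (slack 19); press time 166/166 (tight); ink 79/91 (slack 12); cutting 102/102 (tight).
Slack constraints have shadow price 0 (complementary slackness).
The binding rows give the dual system: 2·y_press time + 2·y_cutting = 14 and 5·y_press time + 3·y_cutting = 29.
Solving: y_press time = 4, y_cutting = 3.
Shadow price of collating = 0.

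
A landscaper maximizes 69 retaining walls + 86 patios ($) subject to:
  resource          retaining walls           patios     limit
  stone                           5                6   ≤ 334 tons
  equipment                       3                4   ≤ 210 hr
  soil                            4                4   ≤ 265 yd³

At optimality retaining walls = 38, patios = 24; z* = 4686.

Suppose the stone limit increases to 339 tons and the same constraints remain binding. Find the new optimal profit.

4731

Binding: stone and equipment. Non-binding: soil (17 unused).
Since soil is not tight, its dual is 0.
From A_Bᵀ y = c: 5·y_stone + 3·y_equipment = 69; 6·y_stone + 4·y_equipment = 86.
Solving: y_stone = 9, y_equipment = 8.
Δz = y_stone·Δb = 9 × (5) = 45, so new z* = 4686 + 45 = 4731.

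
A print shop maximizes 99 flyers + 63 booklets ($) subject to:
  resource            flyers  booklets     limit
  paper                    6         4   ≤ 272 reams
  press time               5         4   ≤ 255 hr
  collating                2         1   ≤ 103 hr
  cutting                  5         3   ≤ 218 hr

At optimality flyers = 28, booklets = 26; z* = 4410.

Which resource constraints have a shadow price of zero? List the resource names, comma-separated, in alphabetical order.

collating, press time

paper: 272/272 (binding)
press time: 244/255 (slack 11)
collating: 82/103 (slack 21)
cutting: 218/218 (binding)
By complementary slackness, a constraint with positive slack has shadow price 0 → collating, press time.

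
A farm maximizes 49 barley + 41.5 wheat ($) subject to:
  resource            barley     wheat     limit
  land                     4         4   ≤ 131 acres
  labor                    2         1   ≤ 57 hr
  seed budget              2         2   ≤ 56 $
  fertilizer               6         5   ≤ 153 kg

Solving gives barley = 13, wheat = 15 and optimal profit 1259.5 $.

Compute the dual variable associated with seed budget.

2

Binding: seed budget and fertilizer. Non-binding: land (19 unused), labor (16 unused).
Slack constraints have shadow price 0 (complementary slackness).
The binding rows give the dual system: 2·y_seed budget + 6·y_fertilizer = 49 and 2·y_seed budget + 5·y_fertilizer = 41.5.
This yields shadow prices y_seed budget = 2, y_fertilizer = 7.5.
Shadow price of seed budget = 2.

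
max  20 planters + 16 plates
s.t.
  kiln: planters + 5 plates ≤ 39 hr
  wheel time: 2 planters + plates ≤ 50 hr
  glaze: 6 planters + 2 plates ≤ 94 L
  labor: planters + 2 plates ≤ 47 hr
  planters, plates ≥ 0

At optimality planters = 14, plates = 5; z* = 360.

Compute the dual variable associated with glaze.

3

At the optimum: kiln uses 39 of 39 (binding); wheel time uses 33 of 50 (slack = 17); glaze uses 94 of 94 (binding); labor uses 24 of 47 (slack = 23).
Slack constraints have shadow price 0 (complementary slackness).
From A_Bᵀ y = c: 1·y_kiln + 6·y_glaze = 20; 5·y_kiln + 2·y_glaze = 16.
Solving: y_kiln = 2, y_glaze = 3.
Shadow price of glaze = 3.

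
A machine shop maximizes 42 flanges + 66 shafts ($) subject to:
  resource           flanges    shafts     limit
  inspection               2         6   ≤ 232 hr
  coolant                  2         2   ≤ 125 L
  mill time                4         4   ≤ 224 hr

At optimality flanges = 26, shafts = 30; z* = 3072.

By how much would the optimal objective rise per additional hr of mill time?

At the optimum: inspection uses 232 of 232 (binding); coolant uses 112 of 125 (slack = 13); mill time uses 224 of 224 (binding).
Since coolant is not tight, its dual is 0.
The binding rows give the dual system: 2·y_inspection + 4·y_mill time = 42 and 6·y_inspection + 4·y_mill time = 66.
This yields shadow prices y_inspection = 6, y_mill time = 7.5.
Shadow price of mill time = 7.5.

7.5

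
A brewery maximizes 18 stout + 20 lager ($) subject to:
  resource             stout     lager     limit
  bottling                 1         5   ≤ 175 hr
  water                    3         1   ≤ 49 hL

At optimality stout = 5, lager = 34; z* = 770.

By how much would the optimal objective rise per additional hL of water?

At the optimum: bottling uses 175 of 175 (binding); water uses 49 of 49 (binding).
The binding rows give the dual system: 1·y_bottling + 3·y_water = 18 and 5·y_bottling + 1·y_water = 20.
Solving: y_bottling = 3, y_water = 5.
Shadow price of water = 5.

5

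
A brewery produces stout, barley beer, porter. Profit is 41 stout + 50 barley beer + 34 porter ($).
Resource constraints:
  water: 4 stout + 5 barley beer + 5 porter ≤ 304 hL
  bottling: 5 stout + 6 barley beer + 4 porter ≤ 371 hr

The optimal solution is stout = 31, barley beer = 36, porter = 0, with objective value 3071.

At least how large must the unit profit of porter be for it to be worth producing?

Check each constraint at x*: water 304/304 (tight); bottling 371/371 (tight).
From A_Bᵀ y = c: 4·y_water + 5·y_bottling = 41; 5·y_water + 6·y_bottling = 50.
Solving: y_water = 4, y_bottling = 5.
porter enters the basis when its profit ≥ yᵀa₃ = 4·5 + 5·4 = 40.

40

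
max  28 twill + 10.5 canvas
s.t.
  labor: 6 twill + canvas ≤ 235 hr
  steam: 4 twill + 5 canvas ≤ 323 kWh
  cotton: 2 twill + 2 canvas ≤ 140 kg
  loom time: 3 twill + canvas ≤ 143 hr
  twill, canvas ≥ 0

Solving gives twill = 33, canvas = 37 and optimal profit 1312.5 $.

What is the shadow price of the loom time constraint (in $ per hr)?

0

Binding: labor and cotton. Non-binding: steam (6 unused), loom time (7 unused).
Since steam, loom time are not tight, their duals are 0.
Dual feasibility on the basic columns requires 6·y_labor + 2·y_cotton = 28, 1·y_labor + 2·y_cotton = 10.5.
Solving: y_labor = 3.5, y_cotton = 3.5.
Shadow price of loom time = 0.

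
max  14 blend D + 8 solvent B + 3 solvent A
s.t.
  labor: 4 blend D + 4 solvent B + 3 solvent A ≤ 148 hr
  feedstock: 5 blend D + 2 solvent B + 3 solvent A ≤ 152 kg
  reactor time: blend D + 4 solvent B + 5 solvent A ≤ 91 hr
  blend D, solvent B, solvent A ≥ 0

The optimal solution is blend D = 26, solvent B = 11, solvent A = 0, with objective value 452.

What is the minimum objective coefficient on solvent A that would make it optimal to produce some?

9

Binding: labor and feedstock. Non-binding: reactor time (21 unused).
Since reactor time is not tight, its dual is 0.
The binding rows give the dual system: 4·y_labor + 5·y_feedstock = 14 and 4·y_labor + 2·y_feedstock = 8.
→ y_labor = 1 and y_feedstock = 2.
solvent A enters the basis when its profit ≥ yᵀa₃ = 1·3 + 2·3 = 9.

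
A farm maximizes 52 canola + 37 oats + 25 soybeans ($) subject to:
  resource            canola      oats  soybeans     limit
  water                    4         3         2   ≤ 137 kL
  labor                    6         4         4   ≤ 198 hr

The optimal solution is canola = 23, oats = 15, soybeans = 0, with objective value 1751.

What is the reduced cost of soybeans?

At the optimum: water uses 137 of 137 (binding); labor uses 198 of 198 (binding).
The binding rows give the dual system: 4·y_water + 6·y_labor = 52 and 3·y_water + 4·y_labor = 37.
This yields shadow prices y_water = 7, y_labor = 4.
Reduced cost of soybeans: c₃ − yᵀa₃ = 25 − (7·2 + 4·4) = 25 − 30 = -5.

-5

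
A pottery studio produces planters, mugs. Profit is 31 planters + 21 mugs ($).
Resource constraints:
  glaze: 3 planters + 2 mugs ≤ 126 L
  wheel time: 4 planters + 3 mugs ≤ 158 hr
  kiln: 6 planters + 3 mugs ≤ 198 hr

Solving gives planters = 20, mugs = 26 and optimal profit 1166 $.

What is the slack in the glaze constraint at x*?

14

glaze used = 3·20 + 2·26 = 112; slack = 126 − 112 = 14.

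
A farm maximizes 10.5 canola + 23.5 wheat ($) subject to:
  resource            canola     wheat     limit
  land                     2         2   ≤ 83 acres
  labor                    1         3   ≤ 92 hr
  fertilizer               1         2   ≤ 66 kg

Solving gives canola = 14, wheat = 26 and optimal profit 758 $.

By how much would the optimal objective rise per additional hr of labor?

Binding: labor and fertilizer. Non-binding: land (3 unused).
Since land is not tight, its dual is 0.
The binding rows give the dual system: 1·y_labor + 1·y_fertilizer = 10.5 and 3·y_labor + 2·y_fertilizer = 23.5.
Solving: y_labor = 2.5, y_fertilizer = 8.
Shadow price of labor = 2.5.

2.5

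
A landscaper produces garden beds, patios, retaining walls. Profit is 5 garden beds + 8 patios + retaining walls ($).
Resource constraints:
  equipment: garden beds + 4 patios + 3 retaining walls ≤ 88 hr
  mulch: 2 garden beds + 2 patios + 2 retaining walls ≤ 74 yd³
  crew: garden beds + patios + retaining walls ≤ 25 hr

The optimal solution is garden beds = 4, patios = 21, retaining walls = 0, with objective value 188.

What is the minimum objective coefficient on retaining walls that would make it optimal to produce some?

7

Binding: equipment and crew. Non-binding: mulch (24 unused).
Since mulch is not tight, its dual is 0.
From A_Bᵀ y = c: 1·y_equipment + 1·y_crew = 5; 4·y_equipment + 1·y_crew = 8.
This yields shadow prices y_equipment = 1, y_crew = 4.
retaining walls enters the basis when its profit ≥ yᵀa₃ = 1·3 + 4·1 = 7.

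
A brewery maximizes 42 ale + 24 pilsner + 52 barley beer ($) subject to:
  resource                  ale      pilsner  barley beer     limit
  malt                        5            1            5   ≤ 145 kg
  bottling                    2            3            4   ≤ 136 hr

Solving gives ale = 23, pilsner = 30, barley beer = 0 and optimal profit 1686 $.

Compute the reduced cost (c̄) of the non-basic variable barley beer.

-2

Check each constraint at x*: malt 145/145 (tight); bottling 136/136 (tight).
From A_Bᵀ y = c: 5·y_malt + 2·y_bottling = 42; 1·y_malt + 3·y_bottling = 24.
This yields shadow prices y_malt = 6, y_bottling = 6.
Reduced cost of barley beer: c₃ − yᵀa₃ = 52 − (6·5 + 6·4) = 52 − 54 = -2.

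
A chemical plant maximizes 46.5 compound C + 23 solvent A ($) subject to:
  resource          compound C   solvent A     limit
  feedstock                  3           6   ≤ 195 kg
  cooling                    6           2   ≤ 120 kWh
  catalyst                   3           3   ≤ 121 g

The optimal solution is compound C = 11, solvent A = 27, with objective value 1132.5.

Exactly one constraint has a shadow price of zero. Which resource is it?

catalyst

feedstock: 195/195 (binding)
cooling: 120/120 (binding)
catalyst: 114/121 (slack 7)
By complementary slackness, a constraint with positive slack has shadow price 0 → catalyst.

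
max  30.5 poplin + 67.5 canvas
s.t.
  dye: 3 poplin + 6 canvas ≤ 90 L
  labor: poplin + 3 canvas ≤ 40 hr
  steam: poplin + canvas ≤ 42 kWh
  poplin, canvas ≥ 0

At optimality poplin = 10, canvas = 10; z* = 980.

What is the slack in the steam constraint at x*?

22

steam used = 1·10 + 1·10 = 20; slack = 42 − 20 = 22.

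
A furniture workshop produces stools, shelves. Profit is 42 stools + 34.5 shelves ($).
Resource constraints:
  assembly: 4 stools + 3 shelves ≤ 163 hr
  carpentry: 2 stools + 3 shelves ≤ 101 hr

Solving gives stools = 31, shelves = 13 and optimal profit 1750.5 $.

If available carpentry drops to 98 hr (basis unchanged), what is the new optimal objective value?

1744.5

Check each constraint at x*: assembly 163/163 (tight); carpentry 101/101 (tight).
From A_Bᵀ y = c: 4·y_assembly + 2·y_carpentry = 42; 3·y_assembly + 3·y_carpentry = 34.5.
This yields shadow prices y_assembly = 9.5, y_carpentry = 2.
Δz = y_carpentry·Δb = 2 × (-3) = -6, so new z* = 1750.5 − 6 = 1744.5.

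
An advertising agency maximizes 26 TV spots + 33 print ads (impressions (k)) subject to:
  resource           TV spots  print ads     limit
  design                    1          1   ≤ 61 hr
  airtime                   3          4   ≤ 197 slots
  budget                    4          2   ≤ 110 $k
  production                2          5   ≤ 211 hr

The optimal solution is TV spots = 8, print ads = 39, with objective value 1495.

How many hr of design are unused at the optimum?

design used = 1·8 + 1·39 = 47; slack = 61 − 47 = 14.

14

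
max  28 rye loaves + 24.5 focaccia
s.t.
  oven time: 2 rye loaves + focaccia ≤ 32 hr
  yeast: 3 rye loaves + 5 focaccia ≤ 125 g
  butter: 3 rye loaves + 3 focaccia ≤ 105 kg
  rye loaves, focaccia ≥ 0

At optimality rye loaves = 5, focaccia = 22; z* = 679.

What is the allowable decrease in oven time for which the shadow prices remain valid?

7

Binding constraints: oven time, yeast. The basis is B = [[2,1],[3,5]] with det 7.
Per unit decrease in oven time, x* moves by d = (-0.7143, 0.4286).
The basis stays optimal until rye loaves reaches 0; allowable decrease = 7 hr.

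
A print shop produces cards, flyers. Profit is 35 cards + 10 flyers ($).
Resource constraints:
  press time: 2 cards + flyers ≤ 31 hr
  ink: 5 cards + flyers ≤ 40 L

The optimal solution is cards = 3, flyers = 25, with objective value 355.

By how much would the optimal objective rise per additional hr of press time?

5

At the optimum: press time uses 31 of 31 (binding); ink uses 40 of 40 (binding).
From A_Bᵀ y = c: 2·y_press time + 5·y_ink = 35; 1·y_press time + 1·y_ink = 10.
→ y_press time = 5 and y_ink = 5.
Shadow price of press time = 5.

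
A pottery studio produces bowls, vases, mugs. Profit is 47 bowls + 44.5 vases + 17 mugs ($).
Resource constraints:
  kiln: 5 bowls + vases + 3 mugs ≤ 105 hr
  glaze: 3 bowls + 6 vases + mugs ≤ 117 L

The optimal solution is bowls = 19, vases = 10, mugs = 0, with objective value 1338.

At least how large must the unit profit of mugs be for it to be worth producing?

Check each constraint at x*: kiln 105/105 (tight); glaze 117/117 (tight).
Dual feasibility on the basic columns requires 5·y_kiln + 3·y_glaze = 47, 1·y_kiln + 6·y_glaze = 44.5.
This yields shadow prices y_kiln = 5.5, y_glaze = 6.5.
mugs enters the basis when its profit ≥ yᵀa₃ = 5.5·3 + 6.5·1 = 23.

23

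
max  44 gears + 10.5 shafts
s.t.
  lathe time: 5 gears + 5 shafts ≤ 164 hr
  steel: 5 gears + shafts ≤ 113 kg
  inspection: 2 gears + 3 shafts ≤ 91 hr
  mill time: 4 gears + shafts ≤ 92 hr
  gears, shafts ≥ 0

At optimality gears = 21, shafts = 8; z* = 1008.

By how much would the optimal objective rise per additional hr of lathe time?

0

Binding: steel and mill time. Non-binding: lathe time (19 unused), inspection (25 unused).
Since lathe time, inspection are not tight, their duals are 0.
The binding rows give the dual system: 5·y_steel + 4·y_mill time = 44 and 1·y_steel + 1·y_mill time = 10.5.
This yields shadow prices y_steel = 2, y_mill time = 8.5.
Shadow price of lathe time = 0.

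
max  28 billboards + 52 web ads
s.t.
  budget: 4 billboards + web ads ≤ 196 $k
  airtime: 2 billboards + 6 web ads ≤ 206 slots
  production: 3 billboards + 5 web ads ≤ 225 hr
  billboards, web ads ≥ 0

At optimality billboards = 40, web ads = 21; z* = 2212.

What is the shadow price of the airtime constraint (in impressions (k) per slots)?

At the optimum: budget uses 181 of 196 (slack = 15); airtime uses 206 of 206 (binding); production uses 225 of 225 (binding).
By complementary slackness, y = 0 for the non-binding constraint.
The binding rows give the dual system: 2·y_airtime + 3·y_production = 28 and 6·y_airtime + 5·y_production = 52.
→ y_airtime = 2 and y_production = 8.
Shadow price of airtime = 2.

2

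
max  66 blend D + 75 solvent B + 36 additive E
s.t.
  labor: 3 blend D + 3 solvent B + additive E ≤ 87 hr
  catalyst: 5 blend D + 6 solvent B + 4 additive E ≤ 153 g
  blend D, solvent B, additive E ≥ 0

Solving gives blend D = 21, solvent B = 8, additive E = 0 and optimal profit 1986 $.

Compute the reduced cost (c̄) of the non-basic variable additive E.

At the optimum: labor uses 87 of 87 (binding); catalyst uses 153 of 153 (binding).
Dual feasibility on the basic columns requires 3·y_labor + 5·y_catalyst = 66, 3·y_labor + 6·y_catalyst = 75.
→ y_labor = 7 and y_catalyst = 9.
Reduced cost of additive E: c₃ − yᵀa₃ = 36 − (7·1 + 9·4) = 36 − 43 = -7.

-7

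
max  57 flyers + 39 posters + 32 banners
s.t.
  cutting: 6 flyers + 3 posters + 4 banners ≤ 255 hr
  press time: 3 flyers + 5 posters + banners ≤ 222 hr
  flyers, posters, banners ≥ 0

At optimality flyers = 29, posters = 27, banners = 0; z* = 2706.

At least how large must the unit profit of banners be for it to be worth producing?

Both cutting and press time are binding at x*.
Dual feasibility on the basic columns requires 6·y_cutting + 3·y_press time = 57, 3·y_cutting + 5·y_press time = 39.
Solving: y_cutting = 8, y_press time = 3.
banners enters the basis when its profit ≥ yᵀa₃ = 8·4 + 3·1 = 35.

35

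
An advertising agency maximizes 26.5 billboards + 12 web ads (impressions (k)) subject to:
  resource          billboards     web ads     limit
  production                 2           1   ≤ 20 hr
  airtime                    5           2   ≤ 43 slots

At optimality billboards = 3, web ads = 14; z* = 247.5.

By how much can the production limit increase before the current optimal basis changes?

1.5

Binding constraints: production, airtime. The basis is B = [[2,1],[5,2]] with det -1.
Per unit increase in production, x* moves by d = (-2, 5).
The basis stays optimal until billboards reaches 0; allowable increase = 1.5 hr.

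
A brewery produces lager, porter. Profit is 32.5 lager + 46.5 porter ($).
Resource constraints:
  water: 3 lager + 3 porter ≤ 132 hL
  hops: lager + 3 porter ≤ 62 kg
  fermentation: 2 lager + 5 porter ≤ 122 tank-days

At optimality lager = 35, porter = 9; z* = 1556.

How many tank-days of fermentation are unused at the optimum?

7

fermentation used = 2·35 + 5·9 = 115; slack = 122 − 115 = 7.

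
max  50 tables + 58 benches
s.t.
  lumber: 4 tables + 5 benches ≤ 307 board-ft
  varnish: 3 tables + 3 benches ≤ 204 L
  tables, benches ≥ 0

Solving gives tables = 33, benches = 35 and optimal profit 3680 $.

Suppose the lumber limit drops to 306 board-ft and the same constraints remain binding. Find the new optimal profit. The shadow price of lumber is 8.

Δb = -1, so new z* = 3680 + (8)·(-1) = 3680 − 8 = 3672.

3672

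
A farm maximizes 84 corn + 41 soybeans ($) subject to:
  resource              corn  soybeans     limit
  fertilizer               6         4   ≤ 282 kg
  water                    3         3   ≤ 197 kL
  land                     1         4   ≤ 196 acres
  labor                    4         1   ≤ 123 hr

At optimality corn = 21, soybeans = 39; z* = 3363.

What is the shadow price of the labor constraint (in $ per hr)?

Check each constraint at x*: fertilizer 282/282 (tight); water 180/197 (slack 17); land 177/196 (slack 19); labor 123/123 (tight).
By complementary slackness, y = 0 for the non-binding constraints.
Dual feasibility on the basic columns requires 6·y_fertilizer + 4·y_labor = 84, 4·y_fertilizer + 1·y_labor = 41.
This yields shadow prices y_fertilizer = 8, y_labor = 9.
Shadow price of labor = 9.

9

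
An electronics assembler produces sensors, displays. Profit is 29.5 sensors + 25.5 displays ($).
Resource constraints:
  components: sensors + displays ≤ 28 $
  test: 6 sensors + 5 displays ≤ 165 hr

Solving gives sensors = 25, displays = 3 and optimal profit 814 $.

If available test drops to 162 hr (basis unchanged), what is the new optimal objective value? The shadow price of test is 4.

802

Δb = -3, so new z* = 814 + (4)·(-3) = 814 − 12 = 802.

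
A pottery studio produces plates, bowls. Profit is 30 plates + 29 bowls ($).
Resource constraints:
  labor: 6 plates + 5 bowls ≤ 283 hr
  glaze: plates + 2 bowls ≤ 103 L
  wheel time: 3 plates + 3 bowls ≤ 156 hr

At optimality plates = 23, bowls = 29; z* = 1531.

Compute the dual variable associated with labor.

1

At the optimum: labor uses 283 of 283 (binding); glaze uses 81 of 103 (slack = 22); wheel time uses 156 of 156 (binding).
By complementary slackness, y = 0 for the non-binding constraint.
From A_Bᵀ y = c: 6·y_labor + 3·y_wheel time = 30; 5·y_labor + 3·y_wheel time = 29.
This yields shadow prices y_labor = 1, y_wheel time = 8.
Shadow price of labor = 1.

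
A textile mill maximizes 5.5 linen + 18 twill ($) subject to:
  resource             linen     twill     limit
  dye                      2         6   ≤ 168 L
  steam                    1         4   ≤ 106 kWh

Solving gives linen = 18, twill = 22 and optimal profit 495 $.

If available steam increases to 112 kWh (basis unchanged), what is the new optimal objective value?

504

Check each constraint at x*: dye 168/168 (tight); steam 106/106 (tight).
From A_Bᵀ y = c: 2·y_dye + 1·y_steam = 5.5; 6·y_dye + 4·y_steam = 18.
Solving: y_dye = 2, y_steam = 1.5.
Δz = y_steam·Δb = 1.5 × (6) = 9, so new z* = 495 + 9 = 504.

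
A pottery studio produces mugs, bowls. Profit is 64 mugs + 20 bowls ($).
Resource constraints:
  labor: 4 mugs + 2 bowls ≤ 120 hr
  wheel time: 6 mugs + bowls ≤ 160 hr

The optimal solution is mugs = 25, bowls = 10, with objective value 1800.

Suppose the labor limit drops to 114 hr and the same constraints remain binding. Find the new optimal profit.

Check each constraint at x*: labor 120/120 (tight); wheel time 160/160 (tight).
From A_Bᵀ y = c: 4·y_labor + 6·y_wheel time = 64; 2·y_labor + 1·y_wheel time = 20.
→ y_labor = 7 and y_wheel time = 6.
Δz = y_labor·Δb = 7 × (-6) = -42, so new z* = 1800 − 42 = 1758.

1758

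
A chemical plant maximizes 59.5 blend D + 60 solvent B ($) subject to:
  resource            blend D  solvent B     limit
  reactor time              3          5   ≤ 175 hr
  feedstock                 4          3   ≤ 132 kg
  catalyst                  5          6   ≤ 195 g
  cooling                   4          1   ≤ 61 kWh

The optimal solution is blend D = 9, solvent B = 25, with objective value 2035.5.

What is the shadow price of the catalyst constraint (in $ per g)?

9.5

At the optimum: reactor time uses 152 of 175 (slack = 23); feedstock uses 111 of 132 (slack = 21); catalyst uses 195 of 195 (binding); cooling uses 61 of 61 (binding).
Slack constraints have shadow price 0 (complementary slackness).
The binding rows give the dual system: 5·y_catalyst + 4·y_cooling = 59.5 and 6·y_catalyst + 1·y_cooling = 60.
This yields shadow prices y_catalyst = 9.5, y_cooling = 3.
Shadow price of catalyst = 9.5.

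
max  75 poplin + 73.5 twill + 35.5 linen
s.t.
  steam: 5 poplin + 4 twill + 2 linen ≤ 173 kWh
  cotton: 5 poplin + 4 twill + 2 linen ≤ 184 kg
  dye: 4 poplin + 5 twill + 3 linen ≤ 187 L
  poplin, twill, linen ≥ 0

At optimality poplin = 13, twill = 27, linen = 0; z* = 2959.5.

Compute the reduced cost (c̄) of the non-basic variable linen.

Binding: steam and dye. Non-binding: cotton (11 unused).
By complementary slackness, y = 0 for the non-binding constraint.
From A_Bᵀ y = c: 5·y_steam + 4·y_dye = 75; 4·y_steam + 5·y_dye = 73.5.
→ y_steam = 9 and y_dye = 7.5.
Reduced cost of linen: c₃ − yᵀa₃ = 35.5 − (9·2 + 7.5·3) = 35.5 − 40.5 = -5.

-5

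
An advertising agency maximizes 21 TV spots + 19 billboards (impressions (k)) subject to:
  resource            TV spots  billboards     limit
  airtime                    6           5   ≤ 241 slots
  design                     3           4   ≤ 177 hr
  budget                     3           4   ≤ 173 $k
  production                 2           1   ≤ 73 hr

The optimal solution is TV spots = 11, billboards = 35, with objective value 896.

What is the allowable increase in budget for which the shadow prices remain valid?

4

Binding constraints: airtime, budget. The basis is B = [[6,5],[3,4]] with det 9.
Per unit increase in budget, x* moves by d = (-0.5556, 0.6667).
The basis stays optimal until design becomes binding; allowable increase = 4 $k.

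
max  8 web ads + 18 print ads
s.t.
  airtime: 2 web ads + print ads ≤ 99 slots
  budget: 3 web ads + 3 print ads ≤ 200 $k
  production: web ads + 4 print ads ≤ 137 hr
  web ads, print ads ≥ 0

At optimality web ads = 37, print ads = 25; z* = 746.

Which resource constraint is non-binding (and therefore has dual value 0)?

budget

airtime: 99/99 (binding)
budget: 186/200 (slack 14)
production: 137/137 (binding)
By complementary slackness, a constraint with positive slack has shadow price 0 → budget.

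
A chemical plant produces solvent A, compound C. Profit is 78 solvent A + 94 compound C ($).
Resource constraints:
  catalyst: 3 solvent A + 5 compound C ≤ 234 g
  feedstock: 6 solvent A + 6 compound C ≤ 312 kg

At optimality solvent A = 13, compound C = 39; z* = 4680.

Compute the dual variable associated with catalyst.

8

At the optimum: catalyst uses 234 of 234 (binding); feedstock uses 312 of 312 (binding).
From A_Bᵀ y = c: 3·y_catalyst + 6·y_feedstock = 78; 5·y_catalyst + 6·y_feedstock = 94.
Solving: y_catalyst = 8, y_feedstock = 9.
Shadow price of catalyst = 8.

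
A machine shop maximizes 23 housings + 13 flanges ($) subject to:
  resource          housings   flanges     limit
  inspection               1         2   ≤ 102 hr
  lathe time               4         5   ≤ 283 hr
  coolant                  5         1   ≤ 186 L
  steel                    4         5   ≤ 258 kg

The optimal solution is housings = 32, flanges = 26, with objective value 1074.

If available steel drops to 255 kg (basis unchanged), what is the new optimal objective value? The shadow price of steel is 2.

1068

Δb = -3, so new z* = 1074 + (2)·(-3) = 1074 − 6 = 1068.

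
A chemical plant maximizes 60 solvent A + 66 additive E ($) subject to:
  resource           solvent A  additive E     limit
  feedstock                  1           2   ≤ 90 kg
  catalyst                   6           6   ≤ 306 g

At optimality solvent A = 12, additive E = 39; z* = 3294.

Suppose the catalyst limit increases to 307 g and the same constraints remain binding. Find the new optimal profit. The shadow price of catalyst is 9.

3303

Δb = 1, so new z* = 3294 + (9)·(1) = 3294 + 9 = 3303.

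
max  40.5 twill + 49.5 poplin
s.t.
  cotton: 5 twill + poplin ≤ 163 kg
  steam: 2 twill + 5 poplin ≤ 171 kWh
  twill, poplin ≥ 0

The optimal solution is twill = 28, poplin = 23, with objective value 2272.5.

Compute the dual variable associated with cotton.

At the optimum: cotton uses 163 of 163 (binding); steam uses 171 of 171 (binding).
From A_Bᵀ y = c: 5·y_cotton + 2·y_steam = 40.5; 1·y_cotton + 5·y_steam = 49.5.
This yields shadow prices y_cotton = 4.5, y_steam = 9.
Shadow price of cotton = 4.5.

4.5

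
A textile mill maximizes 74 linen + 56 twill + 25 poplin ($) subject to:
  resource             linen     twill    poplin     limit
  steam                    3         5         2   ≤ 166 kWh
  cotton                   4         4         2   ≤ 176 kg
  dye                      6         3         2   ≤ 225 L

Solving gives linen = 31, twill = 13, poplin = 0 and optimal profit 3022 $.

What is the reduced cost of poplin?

-6

Binding: cotton and dye. Non-binding: steam (8 unused).
Slack constraints have shadow price 0 (complementary slackness).
From A_Bᵀ y = c: 4·y_cotton + 6·y_dye = 74; 4·y_cotton + 3·y_dye = 56.
Solving: y_cotton = 9.5, y_dye = 6.
Reduced cost of poplin: c₃ − yᵀa₃ = 25 − (9.5·2 + 6·2) = 25 − 31 = -6.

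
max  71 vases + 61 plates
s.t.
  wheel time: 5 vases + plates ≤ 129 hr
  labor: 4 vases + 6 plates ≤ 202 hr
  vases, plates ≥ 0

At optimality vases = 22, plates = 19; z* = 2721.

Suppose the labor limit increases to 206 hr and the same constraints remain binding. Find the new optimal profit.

2757

At the optimum: wheel time uses 129 of 129 (binding); labor uses 202 of 202 (binding).
The binding rows give the dual system: 5·y_wheel time + 4·y_labor = 71 and 1·y_wheel time + 6·y_labor = 61.
Solving: y_wheel time = 7, y_labor = 9.
Δz = y_labor·Δb = 9 × (4) = 36, so new z* = 2721 + 36 = 2757.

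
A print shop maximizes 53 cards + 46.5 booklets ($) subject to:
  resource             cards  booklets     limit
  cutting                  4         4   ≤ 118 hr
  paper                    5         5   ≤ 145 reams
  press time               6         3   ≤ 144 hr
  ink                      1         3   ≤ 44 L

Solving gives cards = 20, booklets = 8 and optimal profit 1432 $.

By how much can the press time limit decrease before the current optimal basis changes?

Binding constraints: press time, ink. The basis is B = [[6,3],[1,3]] with det 15.
Per unit decrease in press time, x* moves by d = (-0.2, 0.0667).
The basis stays optimal until cards reaches 0; allowable decrease = 100 hr.

100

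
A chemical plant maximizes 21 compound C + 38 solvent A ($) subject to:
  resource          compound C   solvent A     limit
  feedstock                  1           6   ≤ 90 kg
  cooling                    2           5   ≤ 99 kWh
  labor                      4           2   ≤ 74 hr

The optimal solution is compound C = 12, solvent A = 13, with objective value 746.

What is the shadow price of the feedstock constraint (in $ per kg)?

At the optimum: feedstock uses 90 of 90 (binding); cooling uses 89 of 99 (slack = 10); labor uses 74 of 74 (binding).
Slack constraints have shadow price 0 (complementary slackness).
Dual feasibility on the basic columns requires 1·y_feedstock + 4·y_labor = 21, 6·y_feedstock + 2·y_labor = 38.
Solving: y_feedstock = 5, y_labor = 4.
Shadow price of feedstock = 5.

5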